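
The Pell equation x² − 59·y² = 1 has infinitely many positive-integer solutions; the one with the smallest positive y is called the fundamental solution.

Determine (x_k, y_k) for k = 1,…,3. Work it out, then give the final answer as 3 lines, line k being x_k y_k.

d=59: √d = [7; 1,2,7,2,1,14] (ℓ=6, even), read p_5/q_5
i=0: a=7 ⇒ p=7, q=1
…
i=3: a=7 ⇒ p=169, q=22
i=4: a=2 ⇒ p=361, q=47
i=5: a=1 ⇒ p=530, q=69
fundamental: x₁=530, y₁=69  (since 280900 − 59·4761 = 1)
k=2:  x_2 = 530·530+59·69·69 = 561799,  y_2 = 530·69+69·530 = 73140
k=3:  x_3 = 530·561799+59·69·73140 = 595506410,  y_3 = 530·73140+69·561799 = 77528331

530 69
561799 73140
595506410 77528331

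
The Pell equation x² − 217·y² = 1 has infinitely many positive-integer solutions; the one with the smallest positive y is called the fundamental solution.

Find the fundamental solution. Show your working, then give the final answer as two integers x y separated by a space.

√217 → a₀=14, period (1,2,1,2,1,…,2,1,28); ℓ=16 even so k=15
k=0  a_k=14  p_k/q_k = 14/1
…
k=2  a_k=2  p_k/q_k = 44/3
k=3  a_k=1  p_k/q_k = 59/4
k=4  a_k=2  p_k/q_k = 162/11
k=5  a_k=1  p_k/q_k = 221/15
…
k=7  a_k=9  p_k/q_k = 3668/249
k=8  a_k=4  p_k/q_k = 15055/1022
k=9  a_k=9  p_k/q_k = 139163/9447
k=10  a_k=1  p_k/q_k = 154218/10469
k=11  a_k=1  p_k/q_k = 293381/19916
…
k=14  a_k=2  p_k/q_k = 2809702/190735
k=15  a_k=1  p_k/q_k = 3844063/260952
fundamental: x₁=3844063, y₁=260952  (since 14776820347969 − 217·68095946304 = 1)

3844063 260952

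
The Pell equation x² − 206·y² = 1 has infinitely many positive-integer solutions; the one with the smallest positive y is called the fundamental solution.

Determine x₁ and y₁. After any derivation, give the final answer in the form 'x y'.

59535 4148

√206 = [14; 2,1,5,14,5,1,2,28, …], period ℓ=8 (even) → k=7
i=0: a=14 ⇒ p=14, q=1
i=1: a=2 ⇒ p=29, q=2
i=2: a=1 ⇒ p=43, q=3
i=3: a=5 ⇒ p=244, q=17
i=4: a=14 ⇒ p=3459, q=241
…
i=6: a=1 ⇒ p=20998, q=1463
i=7: a=2 ⇒ p=59535, q=4148
(x₁, y₁) = (59535, 4148);  59535² − 206·4148² = 1 ✓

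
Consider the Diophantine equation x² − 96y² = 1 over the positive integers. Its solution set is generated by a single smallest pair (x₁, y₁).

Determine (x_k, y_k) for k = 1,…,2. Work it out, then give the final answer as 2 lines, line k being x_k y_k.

√96 = [9; 1,3,1,18, …], period ℓ=4 (even) → k=3
a_0=9:  p_0=9·1+0=9,  q_0=9·0+1=1
a_1=1:  p_1=1·9+1=10,  q_1=1·1+0=1
a_2=3:  p_2=3·10+9=39,  q_2=3·1+1=4
a_3=1:  p_3=1·39+10=49,  q_3=1·4+1=5
(x₁, y₁) = (49, 5);  49² − 96·5² = 1 ✓
(49+5√96)^2 = 4801 + 490√96

49 5
4801 490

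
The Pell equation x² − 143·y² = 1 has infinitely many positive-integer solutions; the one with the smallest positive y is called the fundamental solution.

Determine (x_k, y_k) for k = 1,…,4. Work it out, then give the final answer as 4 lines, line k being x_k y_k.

12 1
287 24
6876 575
164737 13776

d=143: √d = [11; 1,22] (ℓ=2, even), read p_1/q_1
i=0: a=11 ⇒ p=11, q=1
i=1: a=1 ⇒ p=12, q=1
fundamental: x₁=12, y₁=1  (since 144 − 143·1 = 1)
n=2: (12,1)∘(12,1) = (12·12+143·1·1, 12·1+1·12) = (287,24)
n=3: (287,24)∘(12,1) = (12·287+143·1·24, 12·24+1·287) = (6876,575)
n=4: (6876,575)∘(12,1) = (12·6876+143·1·575, 12·575+1·6876) = (164737,13776)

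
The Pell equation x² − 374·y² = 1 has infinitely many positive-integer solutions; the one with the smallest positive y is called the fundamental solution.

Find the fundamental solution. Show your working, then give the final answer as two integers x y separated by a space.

3365 174

√374 → a₀=19, period (2,1,18,1,2,38); ℓ=6 even so k=5
i=0: a=19 ⇒ p=19, q=1
i=1: a=2 ⇒ p=39, q=2
…
i=4: a=1 ⇒ p=1141, q=59
i=5: a=2 ⇒ p=3365, q=174
→ (3365, 174).  Check: 3365²=11323225, 374·174²=11323224, difference 1.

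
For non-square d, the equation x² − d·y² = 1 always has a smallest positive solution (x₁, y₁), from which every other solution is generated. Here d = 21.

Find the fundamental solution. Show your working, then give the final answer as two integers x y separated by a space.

55 12

[4; 1,1,2,1,1,8] for √21; ℓ=6 ⇒ convergent index 5
k=0  a_k=4  p_k/q_k = 4/1
k=1  a_k=1  p_k/q_k = 5/1
k=2  a_k=1  p_k/q_k = 9/2
…
k=4  a_k=1  p_k/q_k = 32/7
k=5  a_k=1  p_k/q_k = 55/12
→ (55, 12).  Check: 55²=3025, 21·12²=3024, difference 1.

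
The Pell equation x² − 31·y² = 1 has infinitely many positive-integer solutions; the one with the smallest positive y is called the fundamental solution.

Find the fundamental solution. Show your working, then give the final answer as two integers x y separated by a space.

1520 273

d=31: √d = [5; 1,1,3,5,3,1,1,10] (ℓ=8, even), read p_7/q_7
k=0  a_k=5  p_k/q_k = 5/1
…
k=2  a_k=1  p_k/q_k = 11/2
…
k=6  a_k=1  p_k/q_k = 863/155
k=7  a_k=1  p_k/q_k = 1520/273
fundamental: x₁=1520, y₁=273  (since 2310400 − 31·74529 = 1)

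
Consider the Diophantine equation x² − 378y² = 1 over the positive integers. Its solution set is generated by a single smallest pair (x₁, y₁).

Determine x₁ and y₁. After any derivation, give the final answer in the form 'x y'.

8749 450

[19; 2,3,1,4,1,3,2,38] for √378; ℓ=8 ⇒ convergent index 7
a_0=19:  p_0=19·1+0=19,  q_0=19·0+1=1
…
a_2=3:  p_2=3·39+19=136,  q_2=3·2+1=7
…
a_5=1:  p_5=1·836+175=1011,  q_5=1·43+9=52
a_6=3:  p_6=3·1011+836=3869,  q_6=3·52+43=199
a_7=2:  p_7=2·3869+1011=8749,  q_7=2·199+52=450
→ (8749, 450).  Check: 8749²=76545001, 378·450²=76545000, difference 1.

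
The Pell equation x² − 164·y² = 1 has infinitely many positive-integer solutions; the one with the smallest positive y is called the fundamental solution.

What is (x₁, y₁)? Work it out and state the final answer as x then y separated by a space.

2049 160

[12; 1,4,6,4,1,24] for √164; ℓ=6 ⇒ convergent index 5
k=0  a_k=12  p_k/q_k = 12/1
k=1  a_k=1  p_k/q_k = 13/1
…
k=4  a_k=4  p_k/q_k = 1652/129
k=5  a_k=1  p_k/q_k = 2049/160
→ (2049, 160).  Check: 2049²=4198401, 164·160²=4198400, difference 1.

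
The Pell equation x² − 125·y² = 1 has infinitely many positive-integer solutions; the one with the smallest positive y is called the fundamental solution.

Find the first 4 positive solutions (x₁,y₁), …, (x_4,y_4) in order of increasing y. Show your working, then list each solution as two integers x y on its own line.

930249 83204
1730726404001 154800875592
3220013013190122249 288006719437081612
5990827771012465337616001 535835925499096664087184

[11; 5,1,1,5,22] for √125; ℓ=5 ⇒ convergent index 9
k=0  a_k=11  p_k/q_k = 11/1
…
k=4  a_k=5  p_k/q_k = 682/61
…
k=8  a_k=1  p_k/q_k = 167761/15005
k=9  a_k=5  p_k/q_k = 930249/83204
fundamental: x₁=930249, y₁=83204  (since 865363202001 − 125·6922905616 = 1)
(x_2, y_2) = (930249·930249 + 125·83204·83204, 930249·83204 + 83204·930249) = (1730726404001, 154800875592)
(x_3, y_3) = (930249·1730726404001 + 125·83204·154800875592, 930249·154800875592 + 83204·1730726404001) = (3220013013190122249, 288006719437081612)
(x_4, y_4) = (930249·3220013013190122249 + 125·83204·288006719437081612, 930249·288006719437081612 + 83204·3220013013190122249) = (5990827771012465337616001, 535835925499096664087184)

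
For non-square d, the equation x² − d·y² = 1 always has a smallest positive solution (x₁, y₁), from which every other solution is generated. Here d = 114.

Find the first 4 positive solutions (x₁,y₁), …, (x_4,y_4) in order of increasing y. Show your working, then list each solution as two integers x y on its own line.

[10; 1,2,10,2,1,20] for √114; ℓ=6 ⇒ convergent index 5
k=0  a_k=10  p_k/q_k = 10/1
k=1  a_k=1  p_k/q_k = 11/1
k=2  a_k=2  p_k/q_k = 32/3
k=3  a_k=10  p_k/q_k = 331/31
k=4  a_k=2  p_k/q_k = 694/65
k=5  a_k=1  p_k/q_k = 1025/96
→ (1025, 96).  Check: 1025²=1050625, 114·96²=1050624, difference 1.
(x_2, y_2) = (1025·1025 + 114·96·96, 1025·96 + 96·1025) = (2101249, 196800)
(x_3, y_3) = (1025·2101249 + 114·96·196800, 1025·196800 + 96·2101249) = (4307559425, 403439904)
(x_4, y_4) = (1025·4307559425 + 114·96·403439904, 1025·403439904 + 96·4307559425) = (8830494720001, 827051606400)

1025 96
2101249 196800
4307559425 403439904
8830494720001 827051606400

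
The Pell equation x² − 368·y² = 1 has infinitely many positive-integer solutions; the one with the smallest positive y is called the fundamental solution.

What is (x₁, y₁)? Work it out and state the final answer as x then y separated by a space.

1151 60

[19; 5,2,5,38] for √368; ℓ=4 ⇒ convergent index 3
i=0: a=19 ⇒ p=19, q=1
…
i=2: a=2 ⇒ p=211, q=11
i=3: a=5 ⇒ p=1151, q=60
(x₁, y₁) = (1151, 60);  1151² − 368·60² = 1 ✓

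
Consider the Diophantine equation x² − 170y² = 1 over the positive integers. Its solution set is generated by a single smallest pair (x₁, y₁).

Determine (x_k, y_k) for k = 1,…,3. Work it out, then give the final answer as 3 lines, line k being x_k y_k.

√170 = [13; 26, …], period ℓ=1 (odd) → k=1
i=0: a=13 ⇒ p=13, q=1
i=1: a=26 ⇒ p=339, q=26
→ (339, 26).  Check: 339²=114921, 170·26²=114920, difference 1.
(x_2, y_2) = (339·339 + 170·26·26, 339·26 + 26·339) = (229841, 17628)
(x_3, y_3) = (339·229841 + 170·26·17628, 339·17628 + 26·229841) = (155831859, 11951758)

339 26
229841 17628
155831859 11951758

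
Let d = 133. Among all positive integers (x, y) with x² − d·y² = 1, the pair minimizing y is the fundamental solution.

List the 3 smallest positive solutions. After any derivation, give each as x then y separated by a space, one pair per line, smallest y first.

√133 = [11; 1,1,7,5,1,…,1,1,22, …], period ℓ=16 (even) → k=15
k=0  a_k=11  p_k/q_k = 11/1
…
k=2  a_k=1  p_k/q_k = 23/2
k=3  a_k=7  p_k/q_k = 173/15
k=4  a_k=5  p_k/q_k = 888/77
…
k=6  a_k=1  p_k/q_k = 1949/169
k=7  a_k=1  p_k/q_k = 3010/261
k=8  a_k=2  p_k/q_k = 7969/691
…
k=14  a_k=1  p_k/q_k = 1378591/119539
k=15  a_k=1  p_k/q_k = 2588599/224460
→ (2588599, 224460).  Check: 2588599²=6700844782801, 133·224460²=6700844782800, difference 1.
(x_2, y_2) = (2588599·2588599 + 133·224460·224460, 2588599·224460 + 224460·2588599) = (13401689565601, 1162073863080)
(x_3, y_3) = (2588599·13401689565601 + 133·224460·1162073863080, 2588599·1162073863080 + 224460·13401689565601) = (69383200415647777399, 6016286479789825380)

2588599 224460
13401689565601 1162073863080
69383200415647777399 6016286479789825380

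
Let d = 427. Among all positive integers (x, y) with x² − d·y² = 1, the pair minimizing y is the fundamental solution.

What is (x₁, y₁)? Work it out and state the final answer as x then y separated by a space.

√427 = [20; 1,1,1,40, …], period ℓ=4 (even) → k=3
a_0=20:  p_0=20·1+0=20,  q_0=20·0+1=1
a_1=1:  p_1=1·20+1=21,  q_1=1·1+0=1
a_2=1:  p_2=1·21+20=41,  q_2=1·1+1=2
a_3=1:  p_3=1·41+21=62,  q_3=1·2+1=3
fundamental: x₁=62, y₁=3  (since 3844 − 427·9 = 1)

62 3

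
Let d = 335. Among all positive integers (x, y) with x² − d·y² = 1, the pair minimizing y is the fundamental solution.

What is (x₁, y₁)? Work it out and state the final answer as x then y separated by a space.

604 33

d=335: √d = [18; 3,3,3,36] (ℓ=4, even), read p_3/q_3
i=0: a=18 ⇒ p=18, q=1
…
i=2: a=3 ⇒ p=183, q=10
i=3: a=3 ⇒ p=604, q=33
→ (604, 33).  Check: 604²=364816, 335·33²=364815, difference 1.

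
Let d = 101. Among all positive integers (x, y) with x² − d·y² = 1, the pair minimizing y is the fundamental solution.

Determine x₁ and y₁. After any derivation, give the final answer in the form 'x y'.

201 20

√101 = [10; 20, …], period ℓ=1 (odd) → k=1
step 0: (10, 1)  from 10·(1,0) + (0,1)
step 1: (201, 20)  from 20·(10,1) + (1,0)
(x₁, y₁) = (201, 20);  201² − 101·20² = 1 ✓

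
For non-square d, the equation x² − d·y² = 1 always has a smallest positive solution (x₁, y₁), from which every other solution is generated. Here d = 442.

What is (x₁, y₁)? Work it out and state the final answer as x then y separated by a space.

883 42

d=442: √d = [21; 42] (ℓ=1, odd), read p_1/q_1
i=0: a=21 ⇒ p=21, q=1
i=1: a=42 ⇒ p=883, q=42
→ (883, 42).  Check: 883²=779689, 442·42²=779688, difference 1.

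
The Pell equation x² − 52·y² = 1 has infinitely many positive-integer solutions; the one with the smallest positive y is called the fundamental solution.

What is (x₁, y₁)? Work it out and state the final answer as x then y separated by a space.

[7; 4,1,2,1,4,14] for √52; ℓ=6 ⇒ convergent index 5
k=0  a_k=7  p_k/q_k = 7/1
…
k=2  a_k=1  p_k/q_k = 36/5
k=3  a_k=2  p_k/q_k = 101/14
k=4  a_k=1  p_k/q_k = 137/19
k=5  a_k=4  p_k/q_k = 649/90
fundamental: x₁=649, y₁=90  (since 421201 − 52·8100 = 1)

649 90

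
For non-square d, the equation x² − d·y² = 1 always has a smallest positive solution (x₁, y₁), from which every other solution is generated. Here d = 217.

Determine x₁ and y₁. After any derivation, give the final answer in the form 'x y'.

√217 → a₀=14, period (1,2,1,2,1,…,2,1,28); ℓ=16 even so k=15
a_0=14:  p_0=14·1+0=14,  q_0=14·0+1=1
…
a_6=1:  p_6=1·221+162=383,  q_6=1·15+11=26
a_7=9:  p_7=9·383+221=3668,  q_7=9·26+15=249
…
a_14=2:  p_14=2·1034361+740980=2809702,  q_14=2·70217+50301=190735
a_15=1:  p_15=1·2809702+1034361=3844063,  q_15=1·190735+70217=260952
(x₁, y₁) = (3844063, 260952);  3844063² − 217·260952² = 1 ✓

3844063 260952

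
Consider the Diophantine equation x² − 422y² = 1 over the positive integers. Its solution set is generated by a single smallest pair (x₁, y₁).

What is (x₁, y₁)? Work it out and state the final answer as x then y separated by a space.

7022501 341850

[20; 1,1,5,2,1,…,1,1,40] for √422; ℓ=14 ⇒ convergent index 13
i=0: a=20 ⇒ p=20, q=1
i=1: a=1 ⇒ p=21, q=1
i=2: a=1 ⇒ p=41, q=2
i=3: a=5 ⇒ p=226, q=11
i=4: a=2 ⇒ p=493, q=24
…
i=6: a=3 ⇒ p=2650, q=129
i=7: a=20 ⇒ p=53719, q=2615
i=8: a=3 ⇒ p=163807, q=7974
i=9: a=1 ⇒ p=217526, q=10589
i=10: a=2 ⇒ p=598859, q=29152
i=11: a=5 ⇒ p=3211821, q=156349
i=12: a=1 ⇒ p=3810680, q=185501
i=13: a=1 ⇒ p=7022501, q=341850
fundamental: x₁=7022501, y₁=341850  (since 49315520295001 − 422·116861422500 = 1)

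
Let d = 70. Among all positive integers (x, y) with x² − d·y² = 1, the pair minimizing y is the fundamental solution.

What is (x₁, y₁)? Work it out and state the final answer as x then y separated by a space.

251 30

[8; 2,1,2,1,2,16] for √70; ℓ=6 ⇒ convergent index 5
k=0  a_k=8  p_k/q_k = 8/1
k=1  a_k=2  p_k/q_k = 17/2
k=2  a_k=1  p_k/q_k = 25/3
k=3  a_k=2  p_k/q_k = 67/8
k=4  a_k=1  p_k/q_k = 92/11
k=5  a_k=2  p_k/q_k = 251/30
→ (251, 30).  Check: 251²=63001, 70·30²=63000, difference 1.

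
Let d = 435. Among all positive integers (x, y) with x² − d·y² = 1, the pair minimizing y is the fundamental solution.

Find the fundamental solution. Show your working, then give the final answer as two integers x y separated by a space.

146 7

d=435: √d = [20; 1,5,1,40] (ℓ=4, even), read p_3/q_3
a_0=20:  p_0=20·1+0=20,  q_0=20·0+1=1
…
a_2=5:  p_2=5·21+20=125,  q_2=5·1+1=6
a_3=1:  p_3=1·125+21=146,  q_3=1·6+1=7
fundamental: x₁=146, y₁=7  (since 21316 − 435·49 = 1)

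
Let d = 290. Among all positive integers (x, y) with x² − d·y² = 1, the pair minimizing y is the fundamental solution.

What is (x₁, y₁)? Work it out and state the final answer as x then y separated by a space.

[17; 34] for √290; ℓ=1 ⇒ convergent index 1
a_0=17:  p_0=17·1+0=17,  q_0=17·0+1=1
a_1=34:  p_1=34·17+1=579,  q_1=34·1+0=34
(x₁, y₁) = (579, 34);  579² − 290·34² = 1 ✓

579 34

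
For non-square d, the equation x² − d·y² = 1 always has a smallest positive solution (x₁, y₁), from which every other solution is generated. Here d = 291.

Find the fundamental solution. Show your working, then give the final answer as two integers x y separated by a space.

290 17

√291 → a₀=17, period (17,34); ℓ=2 even so k=1
i=0: a=17 ⇒ p=17, q=1
i=1: a=17 ⇒ p=290, q=17
(x₁, y₁) = (290, 17);  290² − 291·17² = 1 ✓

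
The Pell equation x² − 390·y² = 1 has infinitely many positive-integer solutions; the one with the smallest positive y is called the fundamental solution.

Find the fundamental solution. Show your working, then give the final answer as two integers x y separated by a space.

79 4

[19; 1,2,1,38] for √390; ℓ=4 ⇒ convergent index 3
i=0: a=19 ⇒ p=19, q=1
i=1: a=1 ⇒ p=20, q=1
i=2: a=2 ⇒ p=59, q=3
i=3: a=1 ⇒ p=79, q=4
fundamental: x₁=79, y₁=4  (since 6241 − 390·16 = 1)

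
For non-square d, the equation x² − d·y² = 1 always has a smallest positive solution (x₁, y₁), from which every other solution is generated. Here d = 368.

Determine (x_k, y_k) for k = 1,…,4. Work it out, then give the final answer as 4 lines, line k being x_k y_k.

√368 → a₀=19, period (5,2,5,38); ℓ=4 even so k=3
step 0: (19, 1)  from 19·(1,0) + (0,1)
step 1: (96, 5)  from 5·(19,1) + (1,0)
step 2: (211, 11)  from 2·(96,5) + (19,1)
step 3: (1151, 60)  from 5·(211,11) + (96,5)
fundamental: x₁=1151, y₁=60  (since 1324801 − 368·3600 = 1)
k=2:  x_2 = 1151·1151+368·60·60 = 2649601,  y_2 = 1151·60+60·1151 = 138120
k=3:  x_3 = 1151·2649601+368·60·138120 = 6099380351,  y_3 = 1151·138120+60·2649601 = 317952180
k=4:  x_4 = 1151·6099380351+368·60·317952180 = 14040770918401,  y_4 = 1151·317952180+60·6099380351 = 731925780240

1151 60
2649601 138120
6099380351 317952180
14040770918401 731925780240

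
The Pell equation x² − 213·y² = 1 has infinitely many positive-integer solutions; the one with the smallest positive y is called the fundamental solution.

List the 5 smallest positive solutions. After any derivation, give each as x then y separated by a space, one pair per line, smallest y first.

194399 13320
75581942401 5178789360
29386108041429599 2013502945575960
11425260034216163289601 782845918228863306720
4442118250753789746628859999 304368927313532092980546600

d=213: √d = [14; 1,1,2,6,1,8,1,6,2,1,1,28] (ℓ=12, even), read p_11/q_11
i=0: a=14 ⇒ p=14, q=1
…
i=5: a=1 ⇒ p=540, q=37
i=6: a=8 ⇒ p=4787, q=328
…
i=9: a=2 ⇒ p=78825, q=5401
i=10: a=1 ⇒ p=115574, q=7919
i=11: a=1 ⇒ p=194399, q=13320
(x₁, y₁) = (194399, 13320);  194399² − 213·13320² = 1 ✓
k=2:  x_2 = 194399·194399+213·13320·13320 = 75581942401,  y_2 = 194399·13320+13320·194399 = 5178789360
k=3:  x_3 = 194399·75581942401+213·13320·5178789360 = 29386108041429599,  y_3 = 194399·5178789360+13320·75581942401 = 2013502945575960
k=4:  x_4 = 194399·29386108041429599+213·13320·2013502945575960 = 11425260034216163289601,  y_4 = 194399·2013502945575960+13320·29386108041429599 = 782845918228863306720
k=5:  x_5 = 194399·11425260034216163289601+213·13320·782845918228863306720 = 4442118250753789746628859999,  y_5 = 194399·782845918228863306720+13320·11425260034216163289601 = 304368927313532092980546600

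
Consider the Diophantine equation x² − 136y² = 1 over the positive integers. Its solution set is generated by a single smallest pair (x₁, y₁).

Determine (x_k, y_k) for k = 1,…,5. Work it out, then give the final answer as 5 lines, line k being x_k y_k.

[11; 1,1,1,22] for √136; ℓ=4 ⇒ convergent index 3
a_0=11:  p_0=11·1+0=11,  q_0=11·0+1=1
…
a_2=1:  p_2=1·12+11=23,  q_2=1·1+1=2
a_3=1:  p_3=1·23+12=35,  q_3=1·2+1=3
→ (35, 3).  Check: 35²=1225, 136·3²=1224, difference 1.
(x_2, y_2) = (35·35 + 136·3·3, 35·3 + 3·35) = (2449, 210)
(x_3, y_3) = (35·2449 + 136·3·210, 35·210 + 3·2449) = (171395, 14697)
(x_4, y_4) = (35·171395 + 136·3·14697, 35·14697 + 3·171395) = (11995201, 1028580)
(x_5, y_5) = (35·11995201 + 136·3·1028580, 35·1028580 + 3·11995201) = (839492675, 71985903)

35 3
2449 210
171395 14697
11995201 1028580
839492675 71985903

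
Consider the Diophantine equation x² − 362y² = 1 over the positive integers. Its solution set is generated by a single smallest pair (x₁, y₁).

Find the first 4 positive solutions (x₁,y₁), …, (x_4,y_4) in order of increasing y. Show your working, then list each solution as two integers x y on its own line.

[19; 38] for √362; ℓ=1 ⇒ convergent index 1
i=0: a=19 ⇒ p=19, q=1
i=1: a=38 ⇒ p=723, q=38
fundamental: x₁=723, y₁=38  (since 522729 − 362·1444 = 1)
(723+38√362)^2 = 1045457 + 54948√362
(723+38√362)^3 = 1511730099 + 79454770√362
(723+38√362)^4 = 2185960677697 + 114891542472√362

723 38
1045457 54948
1511730099 79454770
2185960677697 114891542472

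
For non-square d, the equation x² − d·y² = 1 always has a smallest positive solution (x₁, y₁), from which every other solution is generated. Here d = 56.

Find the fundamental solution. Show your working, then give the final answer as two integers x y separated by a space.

15 2

d=56: √d = [7; 2,14] (ℓ=2, even), read p_1/q_1
i=0: a=7 ⇒ p=7, q=1
i=1: a=2 ⇒ p=15, q=2
→ (15, 2).  Check: 15²=225, 56·2²=224, difference 1.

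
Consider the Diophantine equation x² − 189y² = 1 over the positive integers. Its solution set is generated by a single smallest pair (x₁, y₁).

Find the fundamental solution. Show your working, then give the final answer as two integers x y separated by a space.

√189 = [13; 1,2,1,26, …], period ℓ=4 (even) → k=3
step 0: (13, 1)  from 13·(1,0) + (0,1)
…
step 2: (41, 3)  from 2·(14,1) + (13,1)
step 3: (55, 4)  from 1·(41,3) + (14,1)
fundamental: x₁=55, y₁=4  (since 3025 − 189·16 = 1)

55 4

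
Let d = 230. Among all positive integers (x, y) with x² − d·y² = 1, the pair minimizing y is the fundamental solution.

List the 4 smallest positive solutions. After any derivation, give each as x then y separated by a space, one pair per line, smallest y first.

d=230: √d = [15; 6,30] (ℓ=2, even), read p_1/q_1
k=0  a_k=15  p_k/q_k = 15/1
k=1  a_k=6  p_k/q_k = 91/6
(x₁, y₁) = (91, 6);  91² − 230·6² = 1 ✓
k=2:  x_2 = 91·91+230·6·6 = 16561,  y_2 = 91·6+6·91 = 1092
k=3:  x_3 = 91·16561+230·6·1092 = 3014011,  y_3 = 91·1092+6·16561 = 198738
k=4:  x_4 = 91·3014011+230·6·198738 = 548533441,  y_4 = 91·198738+6·3014011 = 36169224

91 6
16561 1092
3014011 198738
548533441 36169224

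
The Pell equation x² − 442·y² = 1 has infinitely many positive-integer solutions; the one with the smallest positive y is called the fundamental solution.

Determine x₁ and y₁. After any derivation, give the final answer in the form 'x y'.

883 42

√442 → a₀=21, period (42); ℓ=1 odd so k=1
step 0: (21, 1)  from 21·(1,0) + (0,1)
step 1: (883, 42)  from 42·(21,1) + (1,0)
(x₁, y₁) = (883, 42);  883² − 442·42² = 1 ✓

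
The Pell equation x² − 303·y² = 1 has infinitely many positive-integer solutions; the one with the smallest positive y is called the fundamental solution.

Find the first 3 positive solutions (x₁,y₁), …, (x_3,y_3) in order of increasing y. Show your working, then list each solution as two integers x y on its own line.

2524 145
12741151 731960
64317327724 3694933935

[17; 2,2,5,2,2,34] for √303; ℓ=6 ⇒ convergent index 5
k=0  a_k=17  p_k/q_k = 17/1
…
k=2  a_k=2  p_k/q_k = 87/5
…
k=4  a_k=2  p_k/q_k = 1027/59
k=5  a_k=2  p_k/q_k = 2524/145
→ (2524, 145).  Check: 2524²=6370576, 303·145²=6370575, difference 1.
k=2:  x_2 = 2524·2524+303·145·145 = 12741151,  y_2 = 2524·145+145·2524 = 731960
k=3:  x_3 = 2524·12741151+303·145·731960 = 64317327724,  y_3 = 2524·731960+145·12741151 = 3694933935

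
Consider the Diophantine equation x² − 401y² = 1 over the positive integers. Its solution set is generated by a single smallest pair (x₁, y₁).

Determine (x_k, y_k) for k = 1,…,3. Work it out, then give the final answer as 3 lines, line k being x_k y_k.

801 40
1283201 64080
2055687201 102656120

√401 = [20; 40, …], period ℓ=1 (odd) → k=1
a_0=20:  p_0=20·1+0=20,  q_0=20·0+1=1
a_1=40:  p_1=40·20+1=801,  q_1=40·1+0=40
→ (801, 40).  Check: 801²=641601, 401·40²=641600, difference 1.
(801+40√401)^2 = 1283201 + 64080√401
(801+40√401)^3 = 2055687201 + 102656120√401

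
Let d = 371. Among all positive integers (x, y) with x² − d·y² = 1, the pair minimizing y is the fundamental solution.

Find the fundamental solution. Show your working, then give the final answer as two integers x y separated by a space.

√371 = [19; 3,1,4,1,3,38, …], period ℓ=6 (even) → k=5
i=0: a=19 ⇒ p=19, q=1
…
i=2: a=1 ⇒ p=77, q=4
…
i=4: a=1 ⇒ p=443, q=23
i=5: a=3 ⇒ p=1695, q=88
→ (1695, 88).  Check: 1695²=2873025, 371·88²=2873024, difference 1.

1695 88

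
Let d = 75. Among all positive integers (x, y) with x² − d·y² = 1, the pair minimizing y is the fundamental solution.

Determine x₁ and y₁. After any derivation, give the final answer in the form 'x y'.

26 3

√75 → a₀=8, period (1,1,1,16); ℓ=4 even so k=3
k=0  a_k=8  p_k/q_k = 8/1
k=1  a_k=1  p_k/q_k = 9/1
k=2  a_k=1  p_k/q_k = 17/2
k=3  a_k=1  p_k/q_k = 26/3
→ (26, 3).  Check: 26²=676, 75·3²=675, difference 1.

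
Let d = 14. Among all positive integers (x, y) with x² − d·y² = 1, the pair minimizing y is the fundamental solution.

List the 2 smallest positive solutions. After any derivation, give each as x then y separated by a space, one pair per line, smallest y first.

15 4
449 120

√14 → a₀=3, period (1,2,1,6); ℓ=4 even so k=3
a_0=3:  p_0=3·1+0=3,  q_0=3·0+1=1
…
a_2=2:  p_2=2·4+3=11,  q_2=2·1+1=3
a_3=1:  p_3=1·11+4=15,  q_3=1·3+1=4
fundamental: x₁=15, y₁=4  (since 225 − 14·16 = 1)
k=2:  x_2 = 15·15+14·4·4 = 449,  y_2 = 15·4+4·15 = 120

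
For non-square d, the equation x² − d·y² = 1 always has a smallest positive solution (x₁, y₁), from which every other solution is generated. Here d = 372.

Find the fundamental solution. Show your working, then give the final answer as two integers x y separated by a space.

d=372: √d = [19; 3,2,12,2,3,38] (ℓ=6, even), read p_5/q_5
step 0: (19, 1)  from 19·(1,0) + (0,1)
…
step 4: (3491, 181)  from 2·(1678,87) + (135,7)
step 5: (12151, 630)  from 3·(3491,181) + (1678,87)
(x₁, y₁) = (12151, 630);  12151² − 372·630² = 1 ✓

12151 630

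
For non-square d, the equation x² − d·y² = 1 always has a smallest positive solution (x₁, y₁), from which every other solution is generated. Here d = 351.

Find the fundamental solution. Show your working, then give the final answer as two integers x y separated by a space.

d=351: √d = [18; 1,2,1,3,2,2,2,3,1,2,1,36] (ℓ=12, even), read p_11/q_11
i=0: a=18 ⇒ p=18, q=1
i=1: a=1 ⇒ p=19, q=1
…
i=6: a=2 ⇒ p=1555, q=83
…
i=10: a=2 ⇒ p=45882, q=2449
i=11: a=1 ⇒ p=62425, q=3332
(x₁, y₁) = (62425, 3332);  62425² − 351·3332² = 1 ✓

62425 3332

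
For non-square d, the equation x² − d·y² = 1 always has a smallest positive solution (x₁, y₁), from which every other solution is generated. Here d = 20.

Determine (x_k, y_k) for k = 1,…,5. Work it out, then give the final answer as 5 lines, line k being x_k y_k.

9 2
161 36
2889 646
51841 11592
930249 208010

√20 = [4; 2,8, …], period ℓ=2 (even) → k=1
i=0: a=4 ⇒ p=4, q=1
i=1: a=2 ⇒ p=9, q=2
→ (9, 2).  Check: 9²=81, 20·2²=80, difference 1.
(x_2, y_2) = (9·9 + 20·2·2, 9·2 + 2·9) = (161, 36)
(x_3, y_3) = (9·161 + 20·2·36, 9·36 + 2·161) = (2889, 646)
(x_4, y_4) = (9·2889 + 20·2·646, 9·646 + 2·2889) = (51841, 11592)
(x_5, y_5) = (9·51841 + 20·2·11592, 9·11592 + 2·51841) = (930249, 208010)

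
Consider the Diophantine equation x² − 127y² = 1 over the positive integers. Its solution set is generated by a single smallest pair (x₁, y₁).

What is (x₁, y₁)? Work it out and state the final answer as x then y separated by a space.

d=127: √d = [11; 3,1,2,2,7,11,7,2,2,1,3,22] (ℓ=12, even), read p_11/q_11
a_0=11:  p_0=11·1+0=11,  q_0=11·0+1=1
a_1=3:  p_1=3·11+1=34,  q_1=3·1+0=3
a_2=1:  p_2=1·34+11=45,  q_2=1·3+1=4
…
a_4=2:  p_4=2·124+45=293,  q_4=2·11+4=26
a_5=7:  p_5=7·293+124=2175,  q_5=7·26+11=193
…
a_7=7:  p_7=7·24218+2175=171701,  q_7=7·2149+193=15236
…
a_9=2:  p_9=2·367620+171701=906941,  q_9=2·32621+15236=80478
a_10=1:  p_10=1·906941+367620=1274561,  q_10=1·80478+32621=113099
a_11=3:  p_11=3·1274561+906941=4730624,  q_11=3·113099+80478=419775
→ (4730624, 419775).  Check: 4730624²=22378803429376, 127·419775²=22378803429375, difference 1.

4730624 419775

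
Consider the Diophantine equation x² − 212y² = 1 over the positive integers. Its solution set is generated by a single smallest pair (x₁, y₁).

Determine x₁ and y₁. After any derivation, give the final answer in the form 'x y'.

d=212: √d = [14; 1,1,3,1,1,…,1,1,28] (ℓ=14, even), read p_13/q_13
a_0=14:  p_0=14·1+0=14,  q_0=14·0+1=1
…
a_5=1:  p_5=1·131+102=233,  q_5=1·9+7=16
…
a_11=3:  p_11=3·7979+5198=29135,  q_11=3·548+357=2001
a_12=1:  p_12=1·29135+7979=37114,  q_12=1·2001+548=2549
a_13=1:  p_13=1·37114+29135=66249,  q_13=1·2549+2001=4550
→ (66249, 4550).  Check: 66249²=4388930001, 212·4550²=4388930000, difference 1.

66249 4550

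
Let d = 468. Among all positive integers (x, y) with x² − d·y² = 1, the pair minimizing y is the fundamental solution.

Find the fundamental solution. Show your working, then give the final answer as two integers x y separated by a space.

649 30

[21; 1,1,1,2,1,1,1,42] for √468; ℓ=8 ⇒ convergent index 7
step 0: (21, 1)  from 21·(1,0) + (0,1)
step 1: (22, 1)  from 1·(21,1) + (1,0)
step 2: (43, 2)  from 1·(22,1) + (21,1)
step 3: (65, 3)  from 1·(43,2) + (22,1)
step 4: (173, 8)  from 2·(65,3) + (43,2)
…
step 6: (411, 19)  from 1·(238,11) + (173,8)
step 7: (649, 30)  from 1·(411,19) + (238,11)
(x₁, y₁) = (649, 30);  649² − 468·30² = 1 ✓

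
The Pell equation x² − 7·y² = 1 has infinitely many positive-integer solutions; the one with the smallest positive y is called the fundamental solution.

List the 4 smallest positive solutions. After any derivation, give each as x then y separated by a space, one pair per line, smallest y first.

√7 = [2; 1,1,1,4, …], period ℓ=4 (even) → k=3
a_0=2:  p_0=2·1+0=2,  q_0=2·0+1=1
…
a_2=1:  p_2=1·3+2=5,  q_2=1·1+1=2
a_3=1:  p_3=1·5+3=8,  q_3=1·2+1=3
fundamental: x₁=8, y₁=3  (since 64 − 7·9 = 1)
(x_2, y_2) = (8·8 + 7·3·3, 8·3 + 3·8) = (127, 48)
(x_3, y_3) = (8·127 + 7·3·48, 8·48 + 3·127) = (2024, 765)
(x_4, y_4) = (8·2024 + 7·3·765, 8·765 + 3·2024) = (32257, 12192)

8 3
127 48
2024 765
32257 12192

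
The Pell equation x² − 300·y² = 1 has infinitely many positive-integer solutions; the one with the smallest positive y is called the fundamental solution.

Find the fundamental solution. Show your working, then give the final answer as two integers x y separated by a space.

1351 78

[17; 3,8,3,34] for √300; ℓ=4 ⇒ convergent index 3
a_0=17:  p_0=17·1+0=17,  q_0=17·0+1=1
a_1=3:  p_1=3·17+1=52,  q_1=3·1+0=3
a_2=8:  p_2=8·52+17=433,  q_2=8·3+1=25
a_3=3:  p_3=3·433+52=1351,  q_3=3·25+3=78
fundamental: x₁=1351, y₁=78  (since 1825201 − 300·6084 = 1)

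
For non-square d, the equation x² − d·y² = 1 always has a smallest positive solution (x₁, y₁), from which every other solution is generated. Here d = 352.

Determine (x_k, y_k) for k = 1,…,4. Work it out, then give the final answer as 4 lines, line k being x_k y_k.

[18; 1,3,5,9,5,3,1,36] for √352; ℓ=8 ⇒ convergent index 7
step 0: (18, 1)  from 18·(1,0) + (0,1)
…
step 3: (394, 21)  from 5·(75,4) + (19,1)
…
step 5: (18499, 986)  from 5·(3621,193) + (394,21)
step 6: (59118, 3151)  from 3·(18499,986) + (3621,193)
step 7: (77617, 4137)  from 1·(59118,3151) + (18499,986)
(x₁, y₁) = (77617, 4137);  77617² − 352·4137² = 1 ✓
k=2:  x_2 = 77617·77617+352·4137·4137 = 12048797377,  y_2 = 77617·4137+4137·77617 = 642203058
k=3:  x_3 = 77617·12048797377+352·4137·642203058 = 1870383011943601,  y_3 = 77617·642203058+4137·12048797377 = 99691749501435
k=4:  x_4 = 77617·1870383011943601+352·4137·99691749501435 = 290347036464004160257,  y_4 = 77617·99691749501435+4137·1870383011943601 = 15475549041463557732

77617 4137
12048797377 642203058
1870383011943601 99691749501435
290347036464004160257 15475549041463557732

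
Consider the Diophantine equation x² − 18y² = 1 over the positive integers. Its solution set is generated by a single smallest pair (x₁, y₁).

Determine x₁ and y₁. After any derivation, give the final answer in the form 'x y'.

d=18: √d = [4; 4,8] (ℓ=2, even), read p_1/q_1
step 0: (4, 1)  from 4·(1,0) + (0,1)
step 1: (17, 4)  from 4·(4,1) + (1,0)
(x₁, y₁) = (17, 4);  17² − 18·4² = 1 ✓

17 4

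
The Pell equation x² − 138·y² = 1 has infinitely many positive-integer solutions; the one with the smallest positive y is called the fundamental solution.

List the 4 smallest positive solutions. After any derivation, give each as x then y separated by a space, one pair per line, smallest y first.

[11; 1,2,1,22] for √138; ℓ=4 ⇒ convergent index 3
step 0: (11, 1)  from 11·(1,0) + (0,1)
…
step 2: (35, 3)  from 2·(12,1) + (11,1)
step 3: (47, 4)  from 1·(35,3) + (12,1)
(x₁, y₁) = (47, 4);  47² − 138·4² = 1 ✓
(47+4√138)^2 = 4417 + 376√138
(47+4√138)^3 = 415151 + 35340√138
(47+4√138)^4 = 39019777 + 3321584√138

47 4
4417 376
415151 35340
39019777 3321584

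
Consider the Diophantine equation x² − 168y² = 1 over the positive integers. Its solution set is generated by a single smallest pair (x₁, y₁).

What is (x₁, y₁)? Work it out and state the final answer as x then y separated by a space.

13 1

d=168: √d = [12; 1,24] (ℓ=2, even), read p_1/q_1
i=0: a=12 ⇒ p=12, q=1
i=1: a=1 ⇒ p=13, q=1
fundamental: x₁=13, y₁=1  (since 169 − 168·1 = 1)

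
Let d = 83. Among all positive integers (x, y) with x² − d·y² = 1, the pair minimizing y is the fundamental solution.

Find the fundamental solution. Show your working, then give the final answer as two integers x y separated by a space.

√83 = [9; 9,18, …], period ℓ=2 (even) → k=1
a_0=9:  p_0=9·1+0=9,  q_0=9·0+1=1
a_1=9:  p_1=9·9+1=82,  q_1=9·1+0=9
(x₁, y₁) = (82, 9);  82² − 83·9² = 1 ✓

82 9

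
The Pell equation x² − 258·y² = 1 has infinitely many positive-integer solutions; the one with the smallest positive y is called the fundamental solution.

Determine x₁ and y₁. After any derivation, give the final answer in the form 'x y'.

257 16

d=258: √d = [16; 16,32] (ℓ=2, even), read p_1/q_1
i=0: a=16 ⇒ p=16, q=1
i=1: a=16 ⇒ p=257, q=16
fundamental: x₁=257, y₁=16  (since 66049 − 258·256 = 1)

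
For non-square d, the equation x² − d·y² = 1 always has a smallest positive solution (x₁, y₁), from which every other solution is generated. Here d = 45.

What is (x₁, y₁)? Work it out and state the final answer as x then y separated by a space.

d=45: √d = [6; 1,2,2,2,1,12] (ℓ=6, even), read p_5/q_5
k=0  a_k=6  p_k/q_k = 6/1
…
k=2  a_k=2  p_k/q_k = 20/3
k=3  a_k=2  p_k/q_k = 47/7
k=4  a_k=2  p_k/q_k = 114/17
k=5  a_k=1  p_k/q_k = 161/24
→ (161, 24).  Check: 161²=25921, 45·24²=25920, difference 1.

161 24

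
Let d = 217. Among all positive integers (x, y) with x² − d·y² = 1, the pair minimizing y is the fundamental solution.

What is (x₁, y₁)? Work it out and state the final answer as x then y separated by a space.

d=217: √d = [14; 1,2,1,2,1,…,2,1,28] (ℓ=16, even), read p_15/q_15
i=0: a=14 ⇒ p=14, q=1
…
i=2: a=2 ⇒ p=44, q=3
i=3: a=1 ⇒ p=59, q=4
i=4: a=2 ⇒ p=162, q=11
i=5: a=1 ⇒ p=221, q=15
i=6: a=1 ⇒ p=383, q=26
…
i=8: a=4 ⇒ p=15055, q=1022
i=9: a=9 ⇒ p=139163, q=9447
i=10: a=1 ⇒ p=154218, q=10469
…
i=12: a=2 ⇒ p=740980, q=50301
i=13: a=1 ⇒ p=1034361, q=70217
i=14: a=2 ⇒ p=2809702, q=190735
i=15: a=1 ⇒ p=3844063, q=260952
(x₁, y₁) = (3844063, 260952);  3844063² − 217·260952² = 1 ✓

3844063 260952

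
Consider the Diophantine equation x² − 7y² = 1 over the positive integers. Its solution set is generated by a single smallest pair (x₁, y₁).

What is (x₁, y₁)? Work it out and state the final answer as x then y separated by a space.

8 3

√7 → a₀=2, period (1,1,1,4); ℓ=4 even so k=3
step 0: (2, 1)  from 2·(1,0) + (0,1)
step 1: (3, 1)  from 1·(2,1) + (1,0)
step 2: (5, 2)  from 1·(3,1) + (2,1)
step 3: (8, 3)  from 1·(5,2) + (3,1)
(x₁, y₁) = (8, 3);  8² − 7·3² = 1 ✓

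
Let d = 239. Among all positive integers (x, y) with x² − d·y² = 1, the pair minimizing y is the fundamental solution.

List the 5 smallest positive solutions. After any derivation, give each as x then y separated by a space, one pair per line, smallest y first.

6195120 400729
76759023628799 4965128484960
951062724926484326640 61519133559490389671
11783895416893046404284364801 762236829394135240588726080
146005292350203948217495381647615600 9444297253032328704218497935069529

√239 = [15; 2,5,1,2,4,15,4,2,1,5,2,30, …], period ℓ=12 (even) → k=11
step 0: (15, 1)  from 15·(1,0) + (0,1)
step 1: (31, 2)  from 2·(15,1) + (1,0)
step 2: (170, 11)  from 5·(31,2) + (15,1)
step 3: (201, 13)  from 1·(170,11) + (31,2)
step 4: (572, 37)  from 2·(201,13) + (170,11)
…
step 7: (154117, 9969)  from 4·(37907,2452) + (2489,161)
…
step 9: (500258, 32359)  from 1·(346141,22390) + (154117,9969)
step 10: (2847431, 184185)  from 5·(500258,32359) + (346141,22390)
step 11: (6195120, 400729)  from 2·(2847431,184185) + (500258,32359)
(x₁, y₁) = (6195120, 400729);  6195120² − 239·400729² = 1 ✓
(x_2, y_2) = (6195120·6195120 + 239·400729·400729, 6195120·400729 + 400729·6195120) = (76759023628799, 4965128484960)
(x_3, y_3) = (6195120·76759023628799 + 239·400729·4965128484960, 6195120·4965128484960 + 400729·76759023628799) = (951062724926484326640, 61519133559490389671)
(x_4, y_4) = (6195120·951062724926484326640 + 239·400729·61519133559490389671, 6195120·61519133559490389671 + 400729·951062724926484326640) = (11783895416893046404284364801, 762236829394135240588726080)
(x_5, y_5) = (6195120·11783895416893046404284364801 + 239·400729·762236829394135240588726080, 6195120·762236829394135240588726080 + 400729·11783895416893046404284364801) = (146005292350203948217495381647615600, 9444297253032328704218497935069529)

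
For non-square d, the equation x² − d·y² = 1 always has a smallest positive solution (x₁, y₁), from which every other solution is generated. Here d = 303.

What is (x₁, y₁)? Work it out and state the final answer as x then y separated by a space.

2524 145

[17; 2,2,5,2,2,34] for √303; ℓ=6 ⇒ convergent index 5
step 0: (17, 1)  from 17·(1,0) + (0,1)
step 1: (35, 2)  from 2·(17,1) + (1,0)
step 2: (87, 5)  from 2·(35,2) + (17,1)
…
step 4: (1027, 59)  from 2·(470,27) + (87,5)
step 5: (2524, 145)  from 2·(1027,59) + (470,27)
fundamental: x₁=2524, y₁=145  (since 6370576 − 303·21025 = 1)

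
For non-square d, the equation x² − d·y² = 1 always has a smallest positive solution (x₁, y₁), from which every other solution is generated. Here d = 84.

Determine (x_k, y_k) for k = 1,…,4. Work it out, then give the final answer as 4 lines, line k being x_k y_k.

55 6
6049 660
665335 72594
73180801 7984680

√84 = [9; 6,18, …], period ℓ=2 (even) → k=1
k=0  a_k=9  p_k/q_k = 9/1
k=1  a_k=6  p_k/q_k = 55/6
→ (55, 6).  Check: 55²=3025, 84·6²=3024, difference 1.
(55+6√84)^2 = 6049 + 660√84
(55+6√84)^3 = 665335 + 72594√84
(55+6√84)^4 = 73180801 + 7984680√84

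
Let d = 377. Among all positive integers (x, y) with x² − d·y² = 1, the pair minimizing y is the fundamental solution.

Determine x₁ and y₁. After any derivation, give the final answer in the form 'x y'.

[19; 2,2,2,38] for √377; ℓ=4 ⇒ convergent index 3
k=0  a_k=19  p_k/q_k = 19/1
k=1  a_k=2  p_k/q_k = 39/2
k=2  a_k=2  p_k/q_k = 97/5
k=3  a_k=2  p_k/q_k = 233/12
→ (233, 12).  Check: 233²=54289, 377·12²=54288, difference 1.

233 12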